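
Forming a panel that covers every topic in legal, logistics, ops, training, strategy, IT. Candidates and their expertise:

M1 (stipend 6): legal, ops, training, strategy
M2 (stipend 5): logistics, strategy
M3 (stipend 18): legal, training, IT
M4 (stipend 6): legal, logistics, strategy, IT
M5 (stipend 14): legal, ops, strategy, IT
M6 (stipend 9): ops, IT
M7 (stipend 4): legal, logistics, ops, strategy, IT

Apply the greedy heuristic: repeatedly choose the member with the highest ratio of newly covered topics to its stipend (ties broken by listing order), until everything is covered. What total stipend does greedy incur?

10

Pick 1: M7 adds 5 new (legal, logistics, ops, strategy, IT) at stipend 4 (ratio 5/4).
Pick 2: M1 adds 1 new (training) at stipend 6 (ratio 1/6).
Greedy total stipend: 4 + 6 = 10.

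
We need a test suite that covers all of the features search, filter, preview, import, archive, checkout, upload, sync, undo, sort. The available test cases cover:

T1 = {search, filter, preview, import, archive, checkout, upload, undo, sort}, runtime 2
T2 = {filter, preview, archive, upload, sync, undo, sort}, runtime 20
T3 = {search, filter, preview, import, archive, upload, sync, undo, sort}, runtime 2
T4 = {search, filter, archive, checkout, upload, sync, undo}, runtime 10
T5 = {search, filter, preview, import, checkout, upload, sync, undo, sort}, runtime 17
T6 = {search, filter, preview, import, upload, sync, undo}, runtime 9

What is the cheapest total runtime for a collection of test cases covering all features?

4

T1, T3 cover every feature at runtime 2 + 2 = 4.
Any cover uses at least 2 test cases; among all covering selections none totals below 4.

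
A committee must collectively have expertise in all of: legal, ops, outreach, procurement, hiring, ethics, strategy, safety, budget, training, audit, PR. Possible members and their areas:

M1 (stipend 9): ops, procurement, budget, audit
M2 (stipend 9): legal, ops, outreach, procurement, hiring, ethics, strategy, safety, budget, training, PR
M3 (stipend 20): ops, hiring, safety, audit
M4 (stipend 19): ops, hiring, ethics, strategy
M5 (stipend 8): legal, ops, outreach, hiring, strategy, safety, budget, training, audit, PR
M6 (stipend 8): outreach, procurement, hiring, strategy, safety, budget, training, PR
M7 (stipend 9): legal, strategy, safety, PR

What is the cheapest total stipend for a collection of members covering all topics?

M2, M5 cover every topic at stipend 9 + 8 = 17.
Any cover uses at least 2 members; among all covering selections none totals below 17.

17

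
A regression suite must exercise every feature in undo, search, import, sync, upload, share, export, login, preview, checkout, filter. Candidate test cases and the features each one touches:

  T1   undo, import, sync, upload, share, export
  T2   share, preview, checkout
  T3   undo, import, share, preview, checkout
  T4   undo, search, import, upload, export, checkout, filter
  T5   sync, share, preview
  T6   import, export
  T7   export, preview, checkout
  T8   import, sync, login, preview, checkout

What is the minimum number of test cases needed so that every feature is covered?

3

T1, T4, T8 together cover {undo, search, import, sync, upload, share, export, login, preview, checkout, filter} — every feature.
No 2 of the 8 test cases cover everything (all 28 pairs fall short), so 3 is minimum.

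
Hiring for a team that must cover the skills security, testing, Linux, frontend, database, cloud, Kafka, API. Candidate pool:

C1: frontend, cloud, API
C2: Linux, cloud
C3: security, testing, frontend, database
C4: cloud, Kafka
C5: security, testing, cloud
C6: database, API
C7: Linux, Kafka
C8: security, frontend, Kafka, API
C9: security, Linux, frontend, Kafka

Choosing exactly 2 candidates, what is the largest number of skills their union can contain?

6

Choosing C1, C3 covers {security, testing, frontend, database, cloud, API} — 6 skills.
No choice of 2 candidates does better; here Linux, Kafka are left uncovered.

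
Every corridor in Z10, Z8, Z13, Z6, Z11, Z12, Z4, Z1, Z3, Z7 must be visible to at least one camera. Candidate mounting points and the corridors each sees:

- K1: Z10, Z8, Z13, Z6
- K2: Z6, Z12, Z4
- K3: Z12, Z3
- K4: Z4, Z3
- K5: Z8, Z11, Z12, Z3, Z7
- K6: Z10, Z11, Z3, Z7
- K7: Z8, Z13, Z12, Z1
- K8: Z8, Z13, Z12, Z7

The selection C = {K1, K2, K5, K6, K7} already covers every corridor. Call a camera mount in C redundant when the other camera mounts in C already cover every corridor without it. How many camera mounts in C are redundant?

3

Drop K1: the rest still cover every corridor — redundant.
Drop K2: Z4 uncovered — not redundant.
Drop K5: the rest still cover every corridor — redundant.
Drop K6: the rest still cover every corridor — redundant.
Drop K7: Z1 uncovered — not redundant.
3 redundant: K1, K5, K6.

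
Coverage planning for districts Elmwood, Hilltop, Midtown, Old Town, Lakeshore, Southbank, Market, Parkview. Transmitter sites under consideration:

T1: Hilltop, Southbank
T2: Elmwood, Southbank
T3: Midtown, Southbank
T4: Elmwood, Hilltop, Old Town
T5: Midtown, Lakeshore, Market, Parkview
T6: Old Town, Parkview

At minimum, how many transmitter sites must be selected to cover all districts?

T1, T4, T5 together cover {Elmwood, Hilltop, Midtown, Old Town, Lakeshore, Southbank, Market, Parkview} — every district.
No 2 of the 6 transmitter sites cover everything (all 15 pairs fall short), so 3 is minimum.

3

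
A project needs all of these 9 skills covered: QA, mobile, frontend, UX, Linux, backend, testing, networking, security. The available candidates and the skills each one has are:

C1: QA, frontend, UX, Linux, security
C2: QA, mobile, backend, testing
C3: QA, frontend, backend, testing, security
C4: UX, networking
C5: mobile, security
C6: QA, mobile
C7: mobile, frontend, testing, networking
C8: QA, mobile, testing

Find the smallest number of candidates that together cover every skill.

C1, C2, C4 together cover {QA, mobile, frontend, UX, Linux, backend, testing, networking, security} — every skill.
No 2 of the 8 candidates cover everything (all 28 pairs fall short), so 3 is minimum.

3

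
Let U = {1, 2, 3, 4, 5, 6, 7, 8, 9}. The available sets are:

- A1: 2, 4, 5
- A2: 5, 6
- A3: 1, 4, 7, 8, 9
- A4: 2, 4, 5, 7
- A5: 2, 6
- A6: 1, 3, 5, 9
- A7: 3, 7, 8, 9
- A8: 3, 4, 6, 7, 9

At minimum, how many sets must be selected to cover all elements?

3

A1, A3, A8 together cover {1, 2, 3, 4, 5, 6, 7, 8, 9} — every element.
No 2 of the 8 sets cover everything (all 28 pairs fall short), so 3 is minimum.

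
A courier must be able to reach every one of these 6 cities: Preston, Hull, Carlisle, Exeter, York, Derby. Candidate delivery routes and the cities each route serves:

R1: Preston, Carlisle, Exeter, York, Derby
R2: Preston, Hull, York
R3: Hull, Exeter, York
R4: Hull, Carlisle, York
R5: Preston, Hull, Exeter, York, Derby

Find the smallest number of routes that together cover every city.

R1, R2 together cover {Preston, Hull, Carlisle, Exeter, York, Derby} — every city.
No single route contains all 6 cities, so 2 is optimal.

2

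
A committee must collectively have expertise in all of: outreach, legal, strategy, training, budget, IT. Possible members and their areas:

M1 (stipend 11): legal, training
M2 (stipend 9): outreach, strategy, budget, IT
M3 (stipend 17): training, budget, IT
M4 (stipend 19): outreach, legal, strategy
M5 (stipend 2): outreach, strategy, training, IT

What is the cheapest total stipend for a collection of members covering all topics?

20

M1, M2 cover every topic at stipend 11 + 9 = 20.
Any cover uses at least 2 members; among all covering selections none totals below 20.
Greedy by coverage-per-stipend would pick M5, M2, M1 for 22 — worse than the optimum 20.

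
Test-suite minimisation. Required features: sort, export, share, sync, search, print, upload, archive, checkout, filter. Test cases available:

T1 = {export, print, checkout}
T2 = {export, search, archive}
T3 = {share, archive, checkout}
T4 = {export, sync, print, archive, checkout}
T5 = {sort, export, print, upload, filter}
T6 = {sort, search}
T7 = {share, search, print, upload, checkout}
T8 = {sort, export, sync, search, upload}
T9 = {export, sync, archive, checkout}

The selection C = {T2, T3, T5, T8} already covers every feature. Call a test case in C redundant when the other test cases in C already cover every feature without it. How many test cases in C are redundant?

Drop T2: the rest still cover every feature — redundant.
Drop T3: share, checkout uncovered — not redundant.
Drop T5: print, filter uncovered — not redundant.
Drop T8: sync uncovered — not redundant.
1 redundant: T2.

1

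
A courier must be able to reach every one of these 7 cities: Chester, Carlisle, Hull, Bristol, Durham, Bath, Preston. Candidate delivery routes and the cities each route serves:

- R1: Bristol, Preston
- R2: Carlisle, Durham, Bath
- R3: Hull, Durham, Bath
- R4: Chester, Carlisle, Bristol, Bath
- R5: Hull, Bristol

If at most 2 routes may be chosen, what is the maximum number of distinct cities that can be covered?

6

Choosing R3, R4 covers {Chester, Carlisle, Hull, Bristol, Durham, Bath} — 6 cities.
No choice of 2 routes does better; here Preston is left uncovered.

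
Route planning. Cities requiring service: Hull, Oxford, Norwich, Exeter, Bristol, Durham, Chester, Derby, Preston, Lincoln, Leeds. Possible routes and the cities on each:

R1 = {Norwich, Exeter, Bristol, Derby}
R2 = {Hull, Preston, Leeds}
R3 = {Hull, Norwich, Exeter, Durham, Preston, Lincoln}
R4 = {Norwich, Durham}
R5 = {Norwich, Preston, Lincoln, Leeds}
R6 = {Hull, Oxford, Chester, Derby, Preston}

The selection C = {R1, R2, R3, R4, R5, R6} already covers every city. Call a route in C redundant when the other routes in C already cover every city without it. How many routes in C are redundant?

4

Drop R1: Bristol uncovered — not redundant.
Drop R2: the rest still cover every city — redundant.
Drop R3: the rest still cover every city — redundant.
Drop R4: the rest still cover every city — redundant.
Drop R5: the rest still cover every city — redundant.
Drop R6: Oxford, Chester uncovered — not redundant.
4 redundant: R2, R3, R4, R5.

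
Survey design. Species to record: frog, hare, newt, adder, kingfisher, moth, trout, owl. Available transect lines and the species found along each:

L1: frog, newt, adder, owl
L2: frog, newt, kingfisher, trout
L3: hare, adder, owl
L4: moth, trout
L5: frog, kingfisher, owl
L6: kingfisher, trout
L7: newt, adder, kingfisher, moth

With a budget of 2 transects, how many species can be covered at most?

7

Choosing L2, L3 covers {frog, hare, newt, adder, kingfisher, trout, owl} — 7 species.
No choice of 2 transects does better; here moth is left uncovered.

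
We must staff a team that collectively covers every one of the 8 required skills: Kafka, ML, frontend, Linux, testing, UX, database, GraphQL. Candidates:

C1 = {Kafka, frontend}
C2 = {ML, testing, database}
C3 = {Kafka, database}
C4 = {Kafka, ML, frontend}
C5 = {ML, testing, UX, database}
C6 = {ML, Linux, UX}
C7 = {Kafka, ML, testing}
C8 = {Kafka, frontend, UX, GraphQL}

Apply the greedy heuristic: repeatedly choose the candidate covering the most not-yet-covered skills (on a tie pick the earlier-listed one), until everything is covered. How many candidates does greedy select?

Pick 1: C5 covers 4 new skills (ML, testing, UX, database).
Pick 2: C8 covers 3 new skills (Kafka, frontend, GraphQL).
Pick 3: C6 covers 1 new skills (Linux).
Greedy uses 3 candidates.

3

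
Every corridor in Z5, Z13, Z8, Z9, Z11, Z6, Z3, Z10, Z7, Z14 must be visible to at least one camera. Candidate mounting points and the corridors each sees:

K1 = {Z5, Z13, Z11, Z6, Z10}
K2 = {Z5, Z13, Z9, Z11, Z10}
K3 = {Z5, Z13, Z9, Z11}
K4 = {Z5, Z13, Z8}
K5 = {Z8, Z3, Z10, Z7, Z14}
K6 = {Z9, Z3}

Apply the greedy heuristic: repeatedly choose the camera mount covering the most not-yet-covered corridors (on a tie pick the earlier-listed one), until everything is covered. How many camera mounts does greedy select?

Pick 1: K1 covers 5 new corridors (Z5, Z13, Z11, Z6, Z10).
Pick 2: K5 covers 4 new corridors (Z8, Z3, Z7, Z14).
Pick 3: K2 covers 1 new corridors (Z9).
Greedy uses 3 camera mounts.

3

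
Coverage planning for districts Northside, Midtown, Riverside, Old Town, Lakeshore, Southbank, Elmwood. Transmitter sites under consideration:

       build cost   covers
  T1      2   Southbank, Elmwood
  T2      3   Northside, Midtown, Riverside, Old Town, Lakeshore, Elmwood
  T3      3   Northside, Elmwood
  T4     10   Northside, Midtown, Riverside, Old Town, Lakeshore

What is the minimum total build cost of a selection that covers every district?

T1, T2 cover every district at build cost 2 + 3 = 5.
Any cover uses at least 2 transmitter sites; among all covering selections none totals below 5.

5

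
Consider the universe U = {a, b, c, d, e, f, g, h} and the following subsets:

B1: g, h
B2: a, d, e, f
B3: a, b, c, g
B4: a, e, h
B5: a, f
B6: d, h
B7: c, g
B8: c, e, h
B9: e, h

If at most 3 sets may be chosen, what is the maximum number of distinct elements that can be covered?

8

Choosing B1, B2, B3 covers {a, b, c, d, e, f, g, h} — 8 elements.
That is all 8 elements.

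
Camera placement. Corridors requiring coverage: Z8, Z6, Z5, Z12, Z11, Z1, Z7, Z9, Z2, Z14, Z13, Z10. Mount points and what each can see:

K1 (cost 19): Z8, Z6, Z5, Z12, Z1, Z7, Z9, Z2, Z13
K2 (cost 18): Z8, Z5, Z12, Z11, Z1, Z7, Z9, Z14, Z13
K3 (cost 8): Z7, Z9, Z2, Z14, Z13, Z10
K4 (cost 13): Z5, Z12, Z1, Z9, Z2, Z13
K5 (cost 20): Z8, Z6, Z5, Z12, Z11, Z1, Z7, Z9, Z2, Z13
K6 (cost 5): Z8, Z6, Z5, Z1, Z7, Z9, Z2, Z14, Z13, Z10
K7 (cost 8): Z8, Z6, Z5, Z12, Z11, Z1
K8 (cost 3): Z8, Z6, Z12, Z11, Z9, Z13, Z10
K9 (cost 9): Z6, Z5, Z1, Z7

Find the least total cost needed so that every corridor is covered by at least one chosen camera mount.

K6, K8 cover every corridor at cost 5 + 3 = 8.
Any cover uses at least 2 camera mounts; among all covering selections none totals below 8.

8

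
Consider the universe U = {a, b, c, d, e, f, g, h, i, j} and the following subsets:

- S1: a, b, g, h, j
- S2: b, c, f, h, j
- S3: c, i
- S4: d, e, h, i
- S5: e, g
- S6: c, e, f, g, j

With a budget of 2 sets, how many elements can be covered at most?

Choosing S1, S4 covers {a, b, d, e, g, h, i, j} — 8 elements.
No choice of 2 sets does better; here c, f are left uncovered.

8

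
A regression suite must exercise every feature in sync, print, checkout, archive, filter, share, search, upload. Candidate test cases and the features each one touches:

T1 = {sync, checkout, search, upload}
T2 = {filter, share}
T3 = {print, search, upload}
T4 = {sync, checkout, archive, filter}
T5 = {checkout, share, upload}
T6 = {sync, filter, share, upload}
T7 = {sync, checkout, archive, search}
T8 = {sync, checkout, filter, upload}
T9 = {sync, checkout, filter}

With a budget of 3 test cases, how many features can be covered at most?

Choosing T2, T3, T4 covers {sync, print, checkout, archive, filter, share, search, upload} — 8 features.
That is all 8 features.

8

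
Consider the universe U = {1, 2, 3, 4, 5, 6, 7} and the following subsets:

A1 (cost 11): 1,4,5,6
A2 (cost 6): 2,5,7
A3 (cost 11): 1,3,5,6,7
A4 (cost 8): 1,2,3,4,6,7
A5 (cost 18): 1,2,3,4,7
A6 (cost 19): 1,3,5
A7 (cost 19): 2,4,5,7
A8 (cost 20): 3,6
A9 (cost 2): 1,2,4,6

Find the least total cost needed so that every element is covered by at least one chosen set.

A3, A9 cover every element at cost 11 + 2 = 13.
Any cover uses at least 2 sets; among all covering selections none totals below 13.
Greedy by coverage-per-cost would pick A9, A2, A4 for 16 — worse than the optimum 13.

13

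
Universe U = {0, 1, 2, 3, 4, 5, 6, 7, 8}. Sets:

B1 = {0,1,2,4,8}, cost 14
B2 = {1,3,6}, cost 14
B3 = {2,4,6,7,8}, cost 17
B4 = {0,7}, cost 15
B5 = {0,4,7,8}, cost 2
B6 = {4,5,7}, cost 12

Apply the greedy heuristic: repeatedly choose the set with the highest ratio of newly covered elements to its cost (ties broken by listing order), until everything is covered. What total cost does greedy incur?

Pick 1: B5 adds 4 new (0, 4, 7, 8) at cost 2 (ratio 4/2).
Pick 2: B2 adds 3 new (1, 3, 6) at cost 14 (ratio 3/14).
Pick 3: B6 adds 1 new (5) at cost 12 (ratio 1/12).
Pick 4: B1 adds 1 new (2) at cost 14 (ratio 1/14).
Greedy total cost: 2 + 14 + 12 + 14 = 42. (The true optimum is 40, so greedy overshoots here.)

42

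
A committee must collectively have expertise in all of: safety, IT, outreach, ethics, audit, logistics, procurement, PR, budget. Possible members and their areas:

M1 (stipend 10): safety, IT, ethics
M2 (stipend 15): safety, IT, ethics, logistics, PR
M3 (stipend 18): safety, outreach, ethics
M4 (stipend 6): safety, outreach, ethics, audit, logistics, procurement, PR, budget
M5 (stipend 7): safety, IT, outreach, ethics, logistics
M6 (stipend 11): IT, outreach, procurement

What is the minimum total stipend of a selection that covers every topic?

M4, M5 cover every topic at stipend 6 + 7 = 13.
Any cover uses at least 2 members; among all covering selections none totals below 13.

13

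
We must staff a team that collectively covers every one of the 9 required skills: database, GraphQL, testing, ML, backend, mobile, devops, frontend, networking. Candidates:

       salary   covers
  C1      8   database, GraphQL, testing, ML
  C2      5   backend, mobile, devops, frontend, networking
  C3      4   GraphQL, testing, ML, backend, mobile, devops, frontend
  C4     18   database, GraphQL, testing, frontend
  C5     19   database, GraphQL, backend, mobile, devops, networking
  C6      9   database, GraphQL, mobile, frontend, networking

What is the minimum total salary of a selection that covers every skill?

C1, C2 cover every skill at salary 8 + 5 = 13.
Any cover uses at least 2 candidates; among all covering selections none totals below 13.

13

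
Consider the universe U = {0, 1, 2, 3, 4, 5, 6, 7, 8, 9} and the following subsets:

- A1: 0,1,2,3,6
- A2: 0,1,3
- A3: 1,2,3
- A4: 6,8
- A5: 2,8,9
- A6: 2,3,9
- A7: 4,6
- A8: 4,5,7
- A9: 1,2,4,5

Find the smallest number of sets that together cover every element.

A1, A5, A8 together cover {0, 1, 2, 3, 4, 5, 6, 7, 8, 9} — every element.
No 2 of the 9 sets cover everything (all 36 pairs fall short), so 3 is minimum.

3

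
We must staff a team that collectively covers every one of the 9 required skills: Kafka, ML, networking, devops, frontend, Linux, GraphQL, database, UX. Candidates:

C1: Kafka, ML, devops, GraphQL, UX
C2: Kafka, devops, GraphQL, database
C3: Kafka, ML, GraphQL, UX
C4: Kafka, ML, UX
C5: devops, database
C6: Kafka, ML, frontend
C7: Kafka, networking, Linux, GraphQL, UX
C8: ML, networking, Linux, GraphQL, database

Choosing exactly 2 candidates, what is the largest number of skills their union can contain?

Choosing C1, C8 covers {Kafka, ML, networking, devops, Linux, GraphQL, database, UX} — 8 skills.
No choice of 2 candidates does better; here frontend is left uncovered.

8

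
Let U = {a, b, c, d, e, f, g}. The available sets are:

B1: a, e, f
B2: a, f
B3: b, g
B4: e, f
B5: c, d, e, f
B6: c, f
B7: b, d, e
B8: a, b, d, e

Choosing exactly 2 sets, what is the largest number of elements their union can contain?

Choosing B3, B5 covers {b, c, d, e, f, g} — 6 elements.
No choice of 2 sets does better; here a is left uncovered.

6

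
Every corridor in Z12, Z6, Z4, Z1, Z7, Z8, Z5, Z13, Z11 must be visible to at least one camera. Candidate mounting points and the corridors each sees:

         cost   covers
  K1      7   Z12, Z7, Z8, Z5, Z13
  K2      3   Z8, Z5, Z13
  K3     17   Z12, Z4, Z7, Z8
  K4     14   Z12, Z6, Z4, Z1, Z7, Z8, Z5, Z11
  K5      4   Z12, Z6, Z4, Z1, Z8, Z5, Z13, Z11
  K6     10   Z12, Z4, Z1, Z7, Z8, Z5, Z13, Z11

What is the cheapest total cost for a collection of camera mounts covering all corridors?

11

K1, K5 cover every corridor at cost 7 + 4 = 11.
Any cover uses at least 2 camera mounts; among all covering selections none totals below 11.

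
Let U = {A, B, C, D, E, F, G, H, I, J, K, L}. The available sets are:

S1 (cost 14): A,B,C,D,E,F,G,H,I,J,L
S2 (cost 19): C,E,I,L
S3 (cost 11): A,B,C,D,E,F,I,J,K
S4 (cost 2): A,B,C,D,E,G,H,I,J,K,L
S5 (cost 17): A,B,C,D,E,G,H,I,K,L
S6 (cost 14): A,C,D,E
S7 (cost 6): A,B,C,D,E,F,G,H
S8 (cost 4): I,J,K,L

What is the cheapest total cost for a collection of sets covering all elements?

S4, S7 cover every element at cost 2 + 6 = 8.
Any cover uses at least 2 sets; among all covering selections none totals below 8.

8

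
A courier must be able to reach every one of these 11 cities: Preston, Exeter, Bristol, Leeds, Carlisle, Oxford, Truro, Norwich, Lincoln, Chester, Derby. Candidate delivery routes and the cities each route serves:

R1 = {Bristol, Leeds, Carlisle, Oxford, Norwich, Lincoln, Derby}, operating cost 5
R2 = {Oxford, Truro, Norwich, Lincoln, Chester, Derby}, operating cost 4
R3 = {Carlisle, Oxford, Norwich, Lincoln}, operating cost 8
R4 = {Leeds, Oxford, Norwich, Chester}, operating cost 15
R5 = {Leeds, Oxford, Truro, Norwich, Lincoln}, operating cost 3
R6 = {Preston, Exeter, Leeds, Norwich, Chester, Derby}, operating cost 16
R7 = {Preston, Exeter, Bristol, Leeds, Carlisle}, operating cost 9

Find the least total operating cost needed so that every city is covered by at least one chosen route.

R2, R7 cover every city at operating cost 4 + 9 = 13.
Any cover uses at least 2 routes; among all covering selections none totals below 13.
Greedy by coverage-per-operating cost would pick R5, R1, R2, R7 for 21 — worse than the optimum 13.

13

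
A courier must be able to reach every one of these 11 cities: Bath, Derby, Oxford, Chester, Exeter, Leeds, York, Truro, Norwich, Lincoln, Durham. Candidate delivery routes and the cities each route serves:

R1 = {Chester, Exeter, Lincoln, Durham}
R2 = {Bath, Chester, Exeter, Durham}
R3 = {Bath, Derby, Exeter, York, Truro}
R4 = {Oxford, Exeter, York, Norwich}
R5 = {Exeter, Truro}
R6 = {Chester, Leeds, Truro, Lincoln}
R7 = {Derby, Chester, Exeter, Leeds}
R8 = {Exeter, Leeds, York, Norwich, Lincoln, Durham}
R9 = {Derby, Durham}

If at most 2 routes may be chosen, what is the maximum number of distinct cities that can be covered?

Choosing R3, R8 covers {Bath, Derby, Exeter, Leeds, York, Truro, Norwich, Lincoln, Durham} — 9 cities.
No choice of 2 routes does better; here Oxford, Chester are left uncovered.

9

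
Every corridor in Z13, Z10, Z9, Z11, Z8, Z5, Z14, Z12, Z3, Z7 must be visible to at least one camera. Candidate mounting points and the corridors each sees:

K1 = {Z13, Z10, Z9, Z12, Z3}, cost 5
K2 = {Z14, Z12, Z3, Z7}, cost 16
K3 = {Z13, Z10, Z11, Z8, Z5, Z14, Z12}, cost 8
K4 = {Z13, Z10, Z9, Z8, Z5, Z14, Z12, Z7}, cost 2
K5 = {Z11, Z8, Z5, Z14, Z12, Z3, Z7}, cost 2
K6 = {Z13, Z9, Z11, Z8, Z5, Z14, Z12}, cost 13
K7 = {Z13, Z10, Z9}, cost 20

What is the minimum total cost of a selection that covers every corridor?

K4, K5 cover every corridor at cost 2 + 2 = 4.
Any cover uses at least 2 camera mounts; among all covering selections none totals below 4.

4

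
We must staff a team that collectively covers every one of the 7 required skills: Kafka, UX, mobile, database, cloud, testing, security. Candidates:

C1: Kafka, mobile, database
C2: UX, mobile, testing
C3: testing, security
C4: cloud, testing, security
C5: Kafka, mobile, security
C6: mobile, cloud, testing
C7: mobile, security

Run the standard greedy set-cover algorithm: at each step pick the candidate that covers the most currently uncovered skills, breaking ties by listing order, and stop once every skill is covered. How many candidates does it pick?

Pick 1: C1 covers 3 new skills (Kafka, mobile, database).
Pick 2: C4 covers 3 new skills (cloud, testing, security).
Pick 3: C2 covers 1 new skills (UX).
Greedy uses 3 candidates.

3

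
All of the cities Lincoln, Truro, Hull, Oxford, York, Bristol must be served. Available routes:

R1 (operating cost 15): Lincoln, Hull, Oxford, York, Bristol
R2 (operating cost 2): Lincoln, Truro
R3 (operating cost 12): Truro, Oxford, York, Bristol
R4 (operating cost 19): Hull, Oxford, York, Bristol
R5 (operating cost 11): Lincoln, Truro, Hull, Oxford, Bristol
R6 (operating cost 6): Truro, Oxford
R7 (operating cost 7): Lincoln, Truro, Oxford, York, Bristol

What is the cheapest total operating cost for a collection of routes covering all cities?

R1, R2 cover every city at operating cost 15 + 2 = 17.
Any cover uses at least 2 routes; among all covering selections none totals below 17.
Greedy by coverage-per-operating cost would pick R2, R7, R5 for 20 — worse than the optimum 17.

17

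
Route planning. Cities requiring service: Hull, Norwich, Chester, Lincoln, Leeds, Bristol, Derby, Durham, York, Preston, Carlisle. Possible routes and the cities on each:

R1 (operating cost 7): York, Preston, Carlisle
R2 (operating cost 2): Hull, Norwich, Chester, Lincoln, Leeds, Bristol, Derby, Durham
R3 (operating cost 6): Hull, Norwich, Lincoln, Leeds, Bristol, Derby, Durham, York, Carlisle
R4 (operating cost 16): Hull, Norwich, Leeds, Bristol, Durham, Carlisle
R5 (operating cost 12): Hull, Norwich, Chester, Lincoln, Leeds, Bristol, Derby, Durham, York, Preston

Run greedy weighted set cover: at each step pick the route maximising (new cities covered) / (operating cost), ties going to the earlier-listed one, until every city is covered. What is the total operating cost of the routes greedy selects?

9

Pick 1: R2 adds 8 new (Hull, Norwich, Chester, Lincoln, Leeds, Bristol, Derby, Durham) at operating cost 2 (ratio 8/2).
Pick 2: R1 adds 3 new (York, Preston, Carlisle) at operating cost 7 (ratio 3/7).
Greedy total operating cost: 2 + 7 = 9.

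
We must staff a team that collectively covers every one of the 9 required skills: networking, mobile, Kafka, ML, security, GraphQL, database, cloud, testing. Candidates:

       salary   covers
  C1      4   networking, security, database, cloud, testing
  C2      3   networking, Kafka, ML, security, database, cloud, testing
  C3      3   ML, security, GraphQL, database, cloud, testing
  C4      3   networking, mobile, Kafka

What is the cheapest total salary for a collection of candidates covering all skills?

6

C3, C4 cover every skill at salary 3 + 3 = 6.
Any cover uses at least 2 candidates; among all covering selections none totals below 6.
Greedy by coverage-per-salary would pick C2, C3, C4 for 9 — worse than the optimum 6.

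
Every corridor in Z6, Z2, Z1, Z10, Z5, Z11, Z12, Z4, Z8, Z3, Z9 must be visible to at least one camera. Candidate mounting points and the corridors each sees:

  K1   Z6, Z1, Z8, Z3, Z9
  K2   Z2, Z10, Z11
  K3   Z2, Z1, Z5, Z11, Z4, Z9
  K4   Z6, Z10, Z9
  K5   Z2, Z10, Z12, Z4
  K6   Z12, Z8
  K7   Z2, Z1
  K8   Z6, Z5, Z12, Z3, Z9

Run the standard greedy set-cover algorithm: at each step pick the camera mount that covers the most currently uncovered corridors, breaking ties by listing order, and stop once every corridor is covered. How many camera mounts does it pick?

Pick 1: K3 covers 6 new corridors (Z2, Z1, Z5, Z11, Z4, Z9).
Pick 2: K1 covers 3 new corridors (Z6, Z8, Z3).
Pick 3: K5 covers 2 new corridors (Z10, Z12).
Greedy uses 3 camera mounts.

3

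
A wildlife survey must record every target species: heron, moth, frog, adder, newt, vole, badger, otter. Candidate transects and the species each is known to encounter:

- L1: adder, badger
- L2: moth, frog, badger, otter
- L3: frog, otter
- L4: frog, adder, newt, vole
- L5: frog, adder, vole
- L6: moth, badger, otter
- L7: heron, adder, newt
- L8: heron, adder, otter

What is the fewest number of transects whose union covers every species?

3

L2, L4, L7 together cover {heron, moth, frog, adder, newt, vole, badger, otter} — every species.
No 2 of the 8 transects cover everything (all 28 pairs fall short), so 3 is minimum.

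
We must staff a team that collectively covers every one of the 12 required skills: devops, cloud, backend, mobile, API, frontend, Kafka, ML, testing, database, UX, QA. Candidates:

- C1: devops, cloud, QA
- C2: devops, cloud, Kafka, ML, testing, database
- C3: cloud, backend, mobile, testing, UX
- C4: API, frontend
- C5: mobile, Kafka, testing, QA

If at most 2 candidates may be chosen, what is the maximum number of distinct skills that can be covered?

Choosing C2, C3 covers {devops, cloud, backend, mobile, Kafka, ML, testing, database, UX} — 9 skills.
No choice of 2 candidates does better; here API, frontend, QA are left uncovered.

9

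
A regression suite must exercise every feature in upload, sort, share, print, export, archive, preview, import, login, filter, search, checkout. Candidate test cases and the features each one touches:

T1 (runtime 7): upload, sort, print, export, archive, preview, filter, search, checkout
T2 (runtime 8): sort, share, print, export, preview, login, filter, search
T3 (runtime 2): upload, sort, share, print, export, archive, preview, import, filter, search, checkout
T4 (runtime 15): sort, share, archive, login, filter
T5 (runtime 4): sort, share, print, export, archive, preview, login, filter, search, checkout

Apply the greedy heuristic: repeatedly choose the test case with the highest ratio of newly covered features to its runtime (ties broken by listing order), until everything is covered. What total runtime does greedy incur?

6

Pick 1: T3 adds 11 new (upload, sort, share, print, export, archive, preview, import, filter, search, checkout) at runtime 2 (ratio 11/2).
Pick 2: T5 adds 1 new (login) at runtime 4 (ratio 1/4).
Greedy total runtime: 2 + 4 = 6.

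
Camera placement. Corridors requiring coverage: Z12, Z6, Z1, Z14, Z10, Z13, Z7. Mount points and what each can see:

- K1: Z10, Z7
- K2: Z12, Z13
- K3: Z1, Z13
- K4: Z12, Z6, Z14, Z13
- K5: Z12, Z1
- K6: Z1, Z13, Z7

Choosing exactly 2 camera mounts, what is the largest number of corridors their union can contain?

Choosing K1, K4 covers {Z12, Z6, Z14, Z10, Z13, Z7} — 6 corridors.
No choice of 2 camera mounts does better; here Z1 is left uncovered.

6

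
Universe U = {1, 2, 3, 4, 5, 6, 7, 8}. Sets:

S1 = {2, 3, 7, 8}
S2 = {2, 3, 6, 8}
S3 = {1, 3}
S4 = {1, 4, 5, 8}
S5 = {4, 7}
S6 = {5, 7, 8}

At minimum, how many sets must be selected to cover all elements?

3

S1, S2, S4 together cover {1, 2, 3, 4, 5, 6, 7, 8} — every element.
No 2 of the 6 sets cover everything (all 15 pairs fall short), so 3 is minimum.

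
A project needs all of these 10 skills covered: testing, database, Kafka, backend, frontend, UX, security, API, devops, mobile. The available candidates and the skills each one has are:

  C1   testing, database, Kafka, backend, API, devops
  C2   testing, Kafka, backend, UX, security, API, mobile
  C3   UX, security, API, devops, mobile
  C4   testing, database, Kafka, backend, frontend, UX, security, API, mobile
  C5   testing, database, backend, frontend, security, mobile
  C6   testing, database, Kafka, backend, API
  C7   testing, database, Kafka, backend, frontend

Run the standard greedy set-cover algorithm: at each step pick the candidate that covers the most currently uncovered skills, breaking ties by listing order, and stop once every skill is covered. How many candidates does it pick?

2

Pick 1: C4 covers 9 new skills (testing, database, Kafka, backend, frontend, UX, security, API, mobile).
Pick 2: C1 covers 1 new skills (devops).
Greedy uses 2 candidates.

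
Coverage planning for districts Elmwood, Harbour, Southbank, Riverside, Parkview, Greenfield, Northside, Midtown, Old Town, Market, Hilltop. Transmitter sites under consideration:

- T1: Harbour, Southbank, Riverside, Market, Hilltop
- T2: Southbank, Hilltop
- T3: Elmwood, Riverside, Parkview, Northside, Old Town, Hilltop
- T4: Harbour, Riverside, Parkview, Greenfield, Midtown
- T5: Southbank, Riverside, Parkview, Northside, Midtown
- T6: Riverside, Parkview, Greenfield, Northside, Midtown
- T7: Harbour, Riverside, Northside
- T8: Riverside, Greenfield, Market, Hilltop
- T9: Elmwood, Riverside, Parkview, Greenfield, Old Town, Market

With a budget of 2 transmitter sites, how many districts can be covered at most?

9

Choosing T1, T3 covers {Elmwood, Harbour, Southbank, Riverside, Parkview, Northside, Old Town, Market, Hilltop} — 9 districts.
No choice of 2 transmitter sites does better; here Greenfield, Midtown are left uncovered.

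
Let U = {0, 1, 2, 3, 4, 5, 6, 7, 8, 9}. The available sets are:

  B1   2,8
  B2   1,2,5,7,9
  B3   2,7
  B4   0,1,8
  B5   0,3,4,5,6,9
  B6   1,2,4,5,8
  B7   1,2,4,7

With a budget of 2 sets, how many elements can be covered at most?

9

Choosing B2, B5 covers {0, 1, 2, 3, 4, 5, 6, 7, 9} — 9 elements.
No choice of 2 sets does better; here 8 is left uncovered.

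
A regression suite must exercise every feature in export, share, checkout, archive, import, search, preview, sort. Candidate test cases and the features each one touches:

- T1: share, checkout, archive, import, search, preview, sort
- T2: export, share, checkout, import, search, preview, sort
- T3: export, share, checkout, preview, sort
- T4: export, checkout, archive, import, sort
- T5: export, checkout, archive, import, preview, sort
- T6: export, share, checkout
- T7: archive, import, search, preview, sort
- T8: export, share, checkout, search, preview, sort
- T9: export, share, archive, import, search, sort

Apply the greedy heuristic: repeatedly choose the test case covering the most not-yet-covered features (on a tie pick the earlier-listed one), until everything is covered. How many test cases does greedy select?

2

Pick 1: T1 covers 7 new features (share, checkout, archive, import, search, preview, sort).
Pick 2: T2 covers 1 new features (export).
Greedy uses 2 test cases.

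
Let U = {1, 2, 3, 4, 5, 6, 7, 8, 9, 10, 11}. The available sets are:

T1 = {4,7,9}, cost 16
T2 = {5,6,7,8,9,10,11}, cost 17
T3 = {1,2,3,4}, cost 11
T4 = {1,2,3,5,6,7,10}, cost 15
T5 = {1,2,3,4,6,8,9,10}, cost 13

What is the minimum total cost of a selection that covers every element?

T2, T3 cover every element at cost 17 + 11 = 28.
Any cover uses at least 2 sets; among all covering selections none totals below 28.
Greedy by coverage-per-cost would pick T5, T2 for 30 — worse than the optimum 28.

28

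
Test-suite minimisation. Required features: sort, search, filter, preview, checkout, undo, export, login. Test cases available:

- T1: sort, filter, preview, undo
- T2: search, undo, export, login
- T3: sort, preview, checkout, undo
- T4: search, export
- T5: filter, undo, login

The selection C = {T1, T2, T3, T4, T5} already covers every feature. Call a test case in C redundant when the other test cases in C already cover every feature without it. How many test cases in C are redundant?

4

Drop T1: the rest still cover every feature — redundant.
Drop T2: the rest still cover every feature — redundant.
Drop T3: checkout uncovered — not redundant.
Drop T4: the rest still cover every feature — redundant.
Drop T5: the rest still cover every feature — redundant.
4 redundant: T1, T2, T4, T5.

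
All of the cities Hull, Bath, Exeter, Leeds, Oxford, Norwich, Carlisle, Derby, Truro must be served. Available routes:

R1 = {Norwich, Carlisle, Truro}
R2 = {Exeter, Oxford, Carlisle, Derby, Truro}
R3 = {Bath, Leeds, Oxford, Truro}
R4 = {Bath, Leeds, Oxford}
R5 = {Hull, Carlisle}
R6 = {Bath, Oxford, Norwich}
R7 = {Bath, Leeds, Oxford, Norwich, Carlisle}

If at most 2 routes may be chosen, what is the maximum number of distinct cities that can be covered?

Choosing R2, R7 covers {Bath, Exeter, Leeds, Oxford, Norwich, Carlisle, Derby, Truro} — 8 cities.
No choice of 2 routes does better; here Hull is left uncovered.

8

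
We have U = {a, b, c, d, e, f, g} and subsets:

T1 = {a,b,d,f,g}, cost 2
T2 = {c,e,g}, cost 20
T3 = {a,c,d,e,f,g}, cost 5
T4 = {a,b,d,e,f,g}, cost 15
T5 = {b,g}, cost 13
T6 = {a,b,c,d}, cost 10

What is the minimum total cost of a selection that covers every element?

T1, T3 cover every element at cost 2 + 5 = 7.
Any cover uses at least 2 sets; among all covering selections none totals below 7.

7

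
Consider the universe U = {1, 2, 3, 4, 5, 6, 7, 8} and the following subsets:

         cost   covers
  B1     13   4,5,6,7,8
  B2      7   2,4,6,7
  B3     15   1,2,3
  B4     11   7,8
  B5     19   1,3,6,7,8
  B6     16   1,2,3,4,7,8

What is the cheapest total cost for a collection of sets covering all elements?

B1, B3 cover every element at cost 13 + 15 = 28.
Any cover uses at least 2 sets; among all covering selections none totals below 28.
Greedy by coverage-per-cost would pick B2, B6, B1 for 36 — worse than the optimum 28.

28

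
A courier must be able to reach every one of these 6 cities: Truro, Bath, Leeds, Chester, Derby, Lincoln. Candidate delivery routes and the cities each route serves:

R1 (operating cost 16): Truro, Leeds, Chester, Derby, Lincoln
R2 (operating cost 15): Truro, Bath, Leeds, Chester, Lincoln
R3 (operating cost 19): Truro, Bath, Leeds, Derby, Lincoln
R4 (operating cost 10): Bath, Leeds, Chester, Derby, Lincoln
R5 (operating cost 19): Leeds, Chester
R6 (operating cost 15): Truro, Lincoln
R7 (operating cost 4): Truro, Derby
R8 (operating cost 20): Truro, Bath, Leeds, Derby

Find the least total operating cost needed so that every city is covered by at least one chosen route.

14

R4, R7 cover every city at operating cost 10 + 4 = 14.
Any cover uses at least 2 routes; among all covering selections none totals below 14.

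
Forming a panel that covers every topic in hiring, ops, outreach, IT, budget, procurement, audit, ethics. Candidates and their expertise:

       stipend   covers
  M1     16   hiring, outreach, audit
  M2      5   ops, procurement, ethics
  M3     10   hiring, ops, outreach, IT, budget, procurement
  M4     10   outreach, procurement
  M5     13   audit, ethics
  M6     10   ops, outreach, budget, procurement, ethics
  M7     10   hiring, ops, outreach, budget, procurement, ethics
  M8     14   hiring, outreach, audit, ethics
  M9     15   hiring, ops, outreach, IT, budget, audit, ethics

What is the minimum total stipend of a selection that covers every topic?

20

M2, M9 cover every topic at stipend 5 + 15 = 20.
Any cover uses at least 2 members; among all covering selections none totals below 20.
Greedy by coverage-per-stipend would pick M2, M3, M5 for 28 — worse than the optimum 20.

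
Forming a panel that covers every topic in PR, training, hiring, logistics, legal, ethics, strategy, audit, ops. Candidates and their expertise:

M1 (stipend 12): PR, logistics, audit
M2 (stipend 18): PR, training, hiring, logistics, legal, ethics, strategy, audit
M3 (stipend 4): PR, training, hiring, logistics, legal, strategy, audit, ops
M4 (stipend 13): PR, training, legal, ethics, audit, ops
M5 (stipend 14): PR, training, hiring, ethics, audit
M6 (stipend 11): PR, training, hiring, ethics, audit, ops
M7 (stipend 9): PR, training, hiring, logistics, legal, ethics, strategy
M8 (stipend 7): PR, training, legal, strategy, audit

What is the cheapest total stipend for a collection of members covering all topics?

13

M3, M7 cover every topic at stipend 4 + 9 = 13.
Any cover uses at least 2 members; among all covering selections none totals below 13.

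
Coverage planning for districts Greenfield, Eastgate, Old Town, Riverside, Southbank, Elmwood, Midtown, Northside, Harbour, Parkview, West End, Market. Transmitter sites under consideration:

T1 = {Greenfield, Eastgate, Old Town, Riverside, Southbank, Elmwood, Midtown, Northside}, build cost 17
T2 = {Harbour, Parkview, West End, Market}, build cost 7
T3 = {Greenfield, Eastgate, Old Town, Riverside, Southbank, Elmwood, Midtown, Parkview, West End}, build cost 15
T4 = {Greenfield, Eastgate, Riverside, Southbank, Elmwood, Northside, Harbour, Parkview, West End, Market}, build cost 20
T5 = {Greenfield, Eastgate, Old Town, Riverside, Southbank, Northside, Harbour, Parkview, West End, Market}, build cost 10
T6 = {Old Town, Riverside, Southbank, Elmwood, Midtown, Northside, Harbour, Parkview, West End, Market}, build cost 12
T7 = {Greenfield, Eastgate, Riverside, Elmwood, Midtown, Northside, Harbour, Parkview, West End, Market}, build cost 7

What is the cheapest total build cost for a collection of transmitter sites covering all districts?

17

T5, T7 cover every district at build cost 10 + 7 = 17.
Any cover uses at least 2 transmitter sites; among all covering selections none totals below 17.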